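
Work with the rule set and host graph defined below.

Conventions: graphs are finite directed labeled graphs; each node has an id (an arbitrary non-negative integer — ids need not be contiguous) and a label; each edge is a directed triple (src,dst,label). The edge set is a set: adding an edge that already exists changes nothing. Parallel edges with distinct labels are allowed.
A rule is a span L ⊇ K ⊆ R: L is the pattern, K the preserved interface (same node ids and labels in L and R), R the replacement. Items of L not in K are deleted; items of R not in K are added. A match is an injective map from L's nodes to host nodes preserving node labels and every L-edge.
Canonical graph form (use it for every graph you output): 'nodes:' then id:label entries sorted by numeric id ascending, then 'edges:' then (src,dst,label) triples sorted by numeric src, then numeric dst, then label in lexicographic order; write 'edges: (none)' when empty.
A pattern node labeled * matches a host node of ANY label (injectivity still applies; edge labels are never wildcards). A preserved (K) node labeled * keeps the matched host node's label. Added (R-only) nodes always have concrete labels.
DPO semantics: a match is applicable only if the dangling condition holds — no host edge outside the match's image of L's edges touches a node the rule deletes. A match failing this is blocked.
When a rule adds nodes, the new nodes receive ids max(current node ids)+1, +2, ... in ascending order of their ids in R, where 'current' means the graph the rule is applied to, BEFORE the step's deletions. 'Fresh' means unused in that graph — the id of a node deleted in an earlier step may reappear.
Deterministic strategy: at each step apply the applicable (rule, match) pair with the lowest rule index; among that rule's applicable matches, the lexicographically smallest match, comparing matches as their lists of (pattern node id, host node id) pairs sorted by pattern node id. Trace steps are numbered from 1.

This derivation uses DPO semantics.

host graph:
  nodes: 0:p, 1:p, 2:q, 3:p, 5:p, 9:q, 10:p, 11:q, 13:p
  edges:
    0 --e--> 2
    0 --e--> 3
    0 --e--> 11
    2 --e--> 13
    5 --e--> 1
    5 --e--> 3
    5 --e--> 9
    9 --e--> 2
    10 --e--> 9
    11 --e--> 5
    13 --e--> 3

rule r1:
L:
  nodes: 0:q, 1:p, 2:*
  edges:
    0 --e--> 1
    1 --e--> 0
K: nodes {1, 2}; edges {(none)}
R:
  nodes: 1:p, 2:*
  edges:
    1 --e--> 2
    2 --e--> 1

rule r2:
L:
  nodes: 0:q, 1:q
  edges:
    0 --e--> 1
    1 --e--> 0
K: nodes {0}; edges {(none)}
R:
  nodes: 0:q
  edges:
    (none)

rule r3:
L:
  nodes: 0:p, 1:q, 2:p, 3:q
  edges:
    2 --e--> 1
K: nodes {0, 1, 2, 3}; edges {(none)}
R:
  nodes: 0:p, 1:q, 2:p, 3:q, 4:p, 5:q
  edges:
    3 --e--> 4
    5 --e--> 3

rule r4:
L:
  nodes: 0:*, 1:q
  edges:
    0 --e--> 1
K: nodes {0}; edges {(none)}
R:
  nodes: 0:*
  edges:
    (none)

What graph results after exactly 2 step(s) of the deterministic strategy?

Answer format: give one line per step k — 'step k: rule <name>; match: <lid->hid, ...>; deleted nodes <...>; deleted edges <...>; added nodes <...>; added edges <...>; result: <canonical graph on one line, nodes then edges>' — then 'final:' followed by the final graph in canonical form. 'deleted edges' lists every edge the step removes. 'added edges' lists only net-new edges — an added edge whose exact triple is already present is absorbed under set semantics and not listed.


step 1: rule r3; match: 0->0, 1->9, 2->5, 3->2; deleted nodes (none); deleted edges (5,9,e); added nodes 14, 15; added edges (2,14,e); (15,2,e); result: nodes: 0:p, 1:p, 2:q, 3:p, 5:p, 9:q, 10:p, 11:q, 13:p, 14:p, 15:q edges: (0,2,e); (0,3,e); (0,11,e); (2,13,e); (2,14,e); (5,1,e); (5,3,e); (9,2,e); (10,9,e); (11,5,e); (13,3,e); (15,2,e)
step 2: rule r3; match: 0->0, 1->9, 2->10, 3->2; deleted nodes (none); deleted edges (10,9,e); added nodes 16, 17; added edges (2,16,e); (17,2,e); result: nodes: 0:p, 1:p, 2:q, 3:p, 5:p, 9:q, 10:p, 11:q, 13:p, 14:p, 15:q, 16:p, 17:q edges: (0,2,e); (0,3,e); (0,11,e); (2,13,e); (2,14,e); (2,16,e); (5,1,e); (5,3,e); (9,2,e); (11,5,e); (13,3,e); (15,2,e); (17,2,e)
final:
nodes: 0:p, 1:p, 2:q, 3:p, 5:p, 9:q, 10:p, 11:q, 13:p, 14:p, 15:q, 16:p, 17:q
edges: (0,2,e); (0,3,e); (0,11,e); (2,13,e); (2,14,e); (2,16,e); (5,1,e); (5,3,e); (9,2,e); (11,5,e); (13,3,e); (15,2,e); (17,2,e)


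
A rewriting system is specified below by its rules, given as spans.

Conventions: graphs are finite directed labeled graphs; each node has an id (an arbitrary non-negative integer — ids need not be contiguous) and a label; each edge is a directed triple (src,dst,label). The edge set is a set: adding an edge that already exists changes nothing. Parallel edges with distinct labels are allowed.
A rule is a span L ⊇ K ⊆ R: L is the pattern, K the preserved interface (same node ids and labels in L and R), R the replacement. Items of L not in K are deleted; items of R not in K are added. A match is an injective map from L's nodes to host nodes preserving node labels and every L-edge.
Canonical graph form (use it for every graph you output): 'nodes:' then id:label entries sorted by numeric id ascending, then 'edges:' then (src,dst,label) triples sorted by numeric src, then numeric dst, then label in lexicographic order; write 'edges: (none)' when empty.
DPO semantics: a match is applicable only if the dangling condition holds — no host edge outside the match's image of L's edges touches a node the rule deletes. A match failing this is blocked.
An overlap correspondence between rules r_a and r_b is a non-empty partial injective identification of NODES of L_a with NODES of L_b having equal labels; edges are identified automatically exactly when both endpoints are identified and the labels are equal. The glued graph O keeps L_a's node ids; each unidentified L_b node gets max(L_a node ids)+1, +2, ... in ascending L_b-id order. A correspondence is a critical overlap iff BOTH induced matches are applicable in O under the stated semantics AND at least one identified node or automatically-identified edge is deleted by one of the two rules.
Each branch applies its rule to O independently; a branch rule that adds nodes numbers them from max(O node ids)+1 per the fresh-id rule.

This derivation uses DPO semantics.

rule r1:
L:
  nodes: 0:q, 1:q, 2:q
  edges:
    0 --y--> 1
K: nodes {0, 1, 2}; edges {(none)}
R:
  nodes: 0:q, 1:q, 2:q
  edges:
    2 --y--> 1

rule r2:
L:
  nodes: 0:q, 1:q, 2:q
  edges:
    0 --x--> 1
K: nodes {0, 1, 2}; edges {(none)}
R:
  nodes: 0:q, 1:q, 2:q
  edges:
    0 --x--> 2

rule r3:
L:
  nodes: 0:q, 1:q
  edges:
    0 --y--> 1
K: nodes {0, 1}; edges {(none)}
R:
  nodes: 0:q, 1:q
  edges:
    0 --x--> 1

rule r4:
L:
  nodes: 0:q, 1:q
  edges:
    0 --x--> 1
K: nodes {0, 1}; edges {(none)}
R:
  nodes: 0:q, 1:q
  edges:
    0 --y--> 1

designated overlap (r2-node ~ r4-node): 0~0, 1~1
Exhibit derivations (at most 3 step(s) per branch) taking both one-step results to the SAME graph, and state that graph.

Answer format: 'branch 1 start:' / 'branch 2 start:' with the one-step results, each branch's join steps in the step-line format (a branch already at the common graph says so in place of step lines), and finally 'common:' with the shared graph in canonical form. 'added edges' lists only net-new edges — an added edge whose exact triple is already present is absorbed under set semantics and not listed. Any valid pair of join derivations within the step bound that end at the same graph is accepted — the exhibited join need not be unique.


branch 1 start:
nodes: 0:q, 1:q, 2:q
edges: (0,2,x)
branch 2 start:
nodes: 0:q, 1:q, 2:q
edges: (0,1,y)
branch 1 step 1: rule r2; match: 0->0, 1->2, 2->1; deleted nodes (none); deleted edges (0,2,x); added nodes (none); added edges (0,1,x); result: nodes: 0:q, 1:q, 2:q edges: (0,1,x)
branch 2 step 1: rule r3; match: 0->0, 1->1; deleted nodes (none); deleted edges (0,1,y); added nodes (none); added edges (0,1,x); result: nodes: 0:q, 1:q, 2:q edges: (0,1,x)
common:
nodes: 0:q, 1:q, 2:q
edges: (0,1,x)


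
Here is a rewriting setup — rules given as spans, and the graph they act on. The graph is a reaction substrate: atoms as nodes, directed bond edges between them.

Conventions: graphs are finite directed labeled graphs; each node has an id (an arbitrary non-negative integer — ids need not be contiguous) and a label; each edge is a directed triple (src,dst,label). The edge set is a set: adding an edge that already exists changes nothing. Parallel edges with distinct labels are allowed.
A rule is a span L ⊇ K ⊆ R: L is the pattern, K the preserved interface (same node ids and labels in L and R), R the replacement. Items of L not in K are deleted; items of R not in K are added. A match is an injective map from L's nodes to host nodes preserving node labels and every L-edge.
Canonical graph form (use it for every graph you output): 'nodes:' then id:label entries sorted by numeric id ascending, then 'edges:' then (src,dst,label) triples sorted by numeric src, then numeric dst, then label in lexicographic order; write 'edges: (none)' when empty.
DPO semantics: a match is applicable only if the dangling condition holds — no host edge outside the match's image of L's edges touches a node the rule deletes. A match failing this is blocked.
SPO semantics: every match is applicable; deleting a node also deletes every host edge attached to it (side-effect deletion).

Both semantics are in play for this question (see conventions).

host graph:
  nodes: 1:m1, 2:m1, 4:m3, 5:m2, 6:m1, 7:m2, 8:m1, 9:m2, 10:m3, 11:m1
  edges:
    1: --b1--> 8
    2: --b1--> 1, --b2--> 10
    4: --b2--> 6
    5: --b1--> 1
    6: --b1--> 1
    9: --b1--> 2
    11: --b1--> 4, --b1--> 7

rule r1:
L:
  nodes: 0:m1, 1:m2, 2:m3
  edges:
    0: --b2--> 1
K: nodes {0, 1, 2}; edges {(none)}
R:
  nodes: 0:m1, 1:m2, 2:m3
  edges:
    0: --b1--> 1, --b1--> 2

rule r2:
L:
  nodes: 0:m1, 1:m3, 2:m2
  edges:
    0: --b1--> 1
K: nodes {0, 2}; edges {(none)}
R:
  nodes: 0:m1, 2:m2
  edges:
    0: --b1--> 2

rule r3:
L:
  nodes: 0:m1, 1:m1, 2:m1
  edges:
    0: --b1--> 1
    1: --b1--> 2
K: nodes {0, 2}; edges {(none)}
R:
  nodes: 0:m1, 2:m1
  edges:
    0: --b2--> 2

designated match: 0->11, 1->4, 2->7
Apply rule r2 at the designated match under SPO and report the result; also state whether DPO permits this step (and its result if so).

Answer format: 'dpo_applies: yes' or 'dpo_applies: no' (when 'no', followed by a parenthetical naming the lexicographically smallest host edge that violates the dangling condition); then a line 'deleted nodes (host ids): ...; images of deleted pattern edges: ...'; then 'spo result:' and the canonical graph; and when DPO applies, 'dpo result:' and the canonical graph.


dpo_applies: no
(the rule deletes node 4, which keeps host edge (4,6,b2) outside the match image — the dangling condition fails, DPO blocks; SPO proceeds and side-deletes such edges)
deleted nodes (host ids): 4; images of deleted pattern edges: (11,4,b1)
spo result:
nodes: 1:m1, 2:m1, 5:m2, 6:m1, 7:m2, 8:m1, 9:m2, 10:m3, 11:m1
edges: (1,8,b1); (2,1,b1); (2,10,b2); (5,1,b1); (6,1,b1); (9,2,b1); (11,7,b1)


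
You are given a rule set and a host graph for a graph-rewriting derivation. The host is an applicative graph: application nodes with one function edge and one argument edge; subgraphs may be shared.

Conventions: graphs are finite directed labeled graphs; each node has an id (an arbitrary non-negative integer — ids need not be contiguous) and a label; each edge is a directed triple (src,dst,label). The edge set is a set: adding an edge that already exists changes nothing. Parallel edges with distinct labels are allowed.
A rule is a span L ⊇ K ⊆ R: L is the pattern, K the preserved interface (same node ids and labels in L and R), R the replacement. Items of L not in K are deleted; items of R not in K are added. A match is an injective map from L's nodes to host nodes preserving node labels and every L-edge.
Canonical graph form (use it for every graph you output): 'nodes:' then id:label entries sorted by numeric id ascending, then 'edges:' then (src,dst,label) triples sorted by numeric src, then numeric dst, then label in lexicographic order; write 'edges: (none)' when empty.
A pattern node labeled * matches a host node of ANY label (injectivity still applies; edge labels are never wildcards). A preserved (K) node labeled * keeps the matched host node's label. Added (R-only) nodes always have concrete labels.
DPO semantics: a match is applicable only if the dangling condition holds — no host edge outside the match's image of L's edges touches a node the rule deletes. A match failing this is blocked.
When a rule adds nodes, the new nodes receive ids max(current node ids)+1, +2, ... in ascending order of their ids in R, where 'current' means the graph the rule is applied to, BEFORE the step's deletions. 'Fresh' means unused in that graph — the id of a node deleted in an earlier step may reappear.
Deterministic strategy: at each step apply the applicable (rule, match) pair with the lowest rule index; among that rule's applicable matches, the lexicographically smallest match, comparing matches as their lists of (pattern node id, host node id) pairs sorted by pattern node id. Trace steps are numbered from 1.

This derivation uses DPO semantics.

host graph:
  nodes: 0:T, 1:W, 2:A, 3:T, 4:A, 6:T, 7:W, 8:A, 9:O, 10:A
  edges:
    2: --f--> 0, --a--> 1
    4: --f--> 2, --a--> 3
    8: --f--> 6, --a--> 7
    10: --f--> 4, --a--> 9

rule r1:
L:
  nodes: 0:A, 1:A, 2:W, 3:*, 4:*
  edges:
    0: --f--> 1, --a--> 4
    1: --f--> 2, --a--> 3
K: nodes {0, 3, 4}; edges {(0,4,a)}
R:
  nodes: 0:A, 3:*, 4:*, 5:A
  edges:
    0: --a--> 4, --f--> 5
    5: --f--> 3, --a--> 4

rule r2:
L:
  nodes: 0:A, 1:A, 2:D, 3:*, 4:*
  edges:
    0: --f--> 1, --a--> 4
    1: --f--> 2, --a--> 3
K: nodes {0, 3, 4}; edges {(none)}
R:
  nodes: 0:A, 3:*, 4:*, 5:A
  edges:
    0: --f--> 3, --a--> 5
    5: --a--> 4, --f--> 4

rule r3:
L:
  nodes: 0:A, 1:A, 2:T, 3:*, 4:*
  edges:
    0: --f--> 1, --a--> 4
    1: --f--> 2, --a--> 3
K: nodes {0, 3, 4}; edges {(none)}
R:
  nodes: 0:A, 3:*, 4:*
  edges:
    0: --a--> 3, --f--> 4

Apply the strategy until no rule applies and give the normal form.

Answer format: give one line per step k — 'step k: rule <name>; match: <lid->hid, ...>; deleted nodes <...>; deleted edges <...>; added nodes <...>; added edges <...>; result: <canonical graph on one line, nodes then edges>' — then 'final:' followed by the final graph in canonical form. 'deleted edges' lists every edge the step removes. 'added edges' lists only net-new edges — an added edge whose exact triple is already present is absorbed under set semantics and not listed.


step 1: rule r3; match: 0->4, 1->2, 2->0, 3->1, 4->3; deleted nodes 0, 2; deleted edges (2,0,f); (2,1,a); (4,2,f); (4,3,a); added nodes (none); added edges (4,1,a); (4,3,f); result: nodes: 1:W, 3:T, 4:A, 6:T, 7:W, 8:A, 9:O, 10:A edges: (4,1,a); (4,3,f); (8,6,f); (8,7,a); (10,4,f); (10,9,a)
step 2: rule r3; match: 0->10, 1->4, 2->3, 3->1, 4->9; deleted nodes 3, 4; deleted edges (4,1,a); (4,3,f); (10,4,f); (10,9,a); added nodes (none); added edges (10,1,a); (10,9,f); result: nodes: 1:W, 6:T, 7:W, 8:A, 9:O, 10:A edges: (8,6,f); (8,7,a); (10,1,a); (10,9,f)
final:
nodes: 1:W, 6:T, 7:W, 8:A, 9:O, 10:A
edges: (8,6,f); (8,7,a); (10,1,a); (10,9,f)


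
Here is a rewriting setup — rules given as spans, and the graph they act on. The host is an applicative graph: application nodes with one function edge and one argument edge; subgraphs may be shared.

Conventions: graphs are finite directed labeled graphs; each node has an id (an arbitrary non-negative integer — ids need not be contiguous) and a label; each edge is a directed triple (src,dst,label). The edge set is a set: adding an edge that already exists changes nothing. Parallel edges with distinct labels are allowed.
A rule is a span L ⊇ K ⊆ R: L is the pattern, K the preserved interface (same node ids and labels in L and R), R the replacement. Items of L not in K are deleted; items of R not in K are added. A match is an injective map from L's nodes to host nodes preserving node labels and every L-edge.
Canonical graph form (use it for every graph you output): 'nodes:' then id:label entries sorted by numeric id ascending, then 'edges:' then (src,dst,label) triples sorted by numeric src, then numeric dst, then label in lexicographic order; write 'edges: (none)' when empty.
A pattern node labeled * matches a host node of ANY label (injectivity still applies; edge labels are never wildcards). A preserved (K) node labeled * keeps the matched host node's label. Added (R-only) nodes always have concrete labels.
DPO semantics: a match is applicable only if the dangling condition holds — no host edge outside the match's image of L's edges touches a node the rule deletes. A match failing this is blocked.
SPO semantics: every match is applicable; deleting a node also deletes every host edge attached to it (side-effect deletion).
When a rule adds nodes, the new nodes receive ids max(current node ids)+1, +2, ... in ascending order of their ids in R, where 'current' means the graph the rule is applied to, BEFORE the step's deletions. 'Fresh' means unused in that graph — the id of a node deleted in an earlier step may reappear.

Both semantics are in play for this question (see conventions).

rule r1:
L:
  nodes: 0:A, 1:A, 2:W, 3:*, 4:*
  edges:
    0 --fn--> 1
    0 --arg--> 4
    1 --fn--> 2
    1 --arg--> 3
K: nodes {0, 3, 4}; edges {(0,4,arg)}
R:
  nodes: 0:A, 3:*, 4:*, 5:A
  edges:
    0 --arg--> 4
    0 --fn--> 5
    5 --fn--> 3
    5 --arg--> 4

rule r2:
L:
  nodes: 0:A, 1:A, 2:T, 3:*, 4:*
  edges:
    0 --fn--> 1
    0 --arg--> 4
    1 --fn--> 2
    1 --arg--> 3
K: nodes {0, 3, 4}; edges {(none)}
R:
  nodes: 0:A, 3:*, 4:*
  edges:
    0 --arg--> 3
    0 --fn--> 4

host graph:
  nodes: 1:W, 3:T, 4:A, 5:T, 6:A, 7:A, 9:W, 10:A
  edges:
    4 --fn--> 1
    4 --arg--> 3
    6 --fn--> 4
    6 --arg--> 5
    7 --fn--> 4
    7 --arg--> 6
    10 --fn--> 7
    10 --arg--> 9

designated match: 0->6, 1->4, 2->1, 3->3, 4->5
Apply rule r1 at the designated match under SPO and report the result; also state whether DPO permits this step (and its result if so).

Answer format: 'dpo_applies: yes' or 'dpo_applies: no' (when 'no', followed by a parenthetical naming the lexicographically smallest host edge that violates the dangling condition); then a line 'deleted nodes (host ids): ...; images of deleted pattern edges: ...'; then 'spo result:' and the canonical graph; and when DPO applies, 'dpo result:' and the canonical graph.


dpo_applies: no
(the rule deletes node 4, which keeps host edge (7,4,fn) outside the match image — the dangling condition fails, DPO blocks; SPO proceeds and side-deletes such edges)
deleted nodes (host ids): 1, 4; images of deleted pattern edges: (4,1,fn); (4,3,arg); (6,4,fn)
spo result:
nodes: 3:T, 5:T, 6:A, 7:A, 9:W, 10:A, 11:A
edges: (6,5,arg); (6,11,fn); (7,6,arg); (10,7,fn); (10,9,arg); (11,3,fn); (11,5,arg)


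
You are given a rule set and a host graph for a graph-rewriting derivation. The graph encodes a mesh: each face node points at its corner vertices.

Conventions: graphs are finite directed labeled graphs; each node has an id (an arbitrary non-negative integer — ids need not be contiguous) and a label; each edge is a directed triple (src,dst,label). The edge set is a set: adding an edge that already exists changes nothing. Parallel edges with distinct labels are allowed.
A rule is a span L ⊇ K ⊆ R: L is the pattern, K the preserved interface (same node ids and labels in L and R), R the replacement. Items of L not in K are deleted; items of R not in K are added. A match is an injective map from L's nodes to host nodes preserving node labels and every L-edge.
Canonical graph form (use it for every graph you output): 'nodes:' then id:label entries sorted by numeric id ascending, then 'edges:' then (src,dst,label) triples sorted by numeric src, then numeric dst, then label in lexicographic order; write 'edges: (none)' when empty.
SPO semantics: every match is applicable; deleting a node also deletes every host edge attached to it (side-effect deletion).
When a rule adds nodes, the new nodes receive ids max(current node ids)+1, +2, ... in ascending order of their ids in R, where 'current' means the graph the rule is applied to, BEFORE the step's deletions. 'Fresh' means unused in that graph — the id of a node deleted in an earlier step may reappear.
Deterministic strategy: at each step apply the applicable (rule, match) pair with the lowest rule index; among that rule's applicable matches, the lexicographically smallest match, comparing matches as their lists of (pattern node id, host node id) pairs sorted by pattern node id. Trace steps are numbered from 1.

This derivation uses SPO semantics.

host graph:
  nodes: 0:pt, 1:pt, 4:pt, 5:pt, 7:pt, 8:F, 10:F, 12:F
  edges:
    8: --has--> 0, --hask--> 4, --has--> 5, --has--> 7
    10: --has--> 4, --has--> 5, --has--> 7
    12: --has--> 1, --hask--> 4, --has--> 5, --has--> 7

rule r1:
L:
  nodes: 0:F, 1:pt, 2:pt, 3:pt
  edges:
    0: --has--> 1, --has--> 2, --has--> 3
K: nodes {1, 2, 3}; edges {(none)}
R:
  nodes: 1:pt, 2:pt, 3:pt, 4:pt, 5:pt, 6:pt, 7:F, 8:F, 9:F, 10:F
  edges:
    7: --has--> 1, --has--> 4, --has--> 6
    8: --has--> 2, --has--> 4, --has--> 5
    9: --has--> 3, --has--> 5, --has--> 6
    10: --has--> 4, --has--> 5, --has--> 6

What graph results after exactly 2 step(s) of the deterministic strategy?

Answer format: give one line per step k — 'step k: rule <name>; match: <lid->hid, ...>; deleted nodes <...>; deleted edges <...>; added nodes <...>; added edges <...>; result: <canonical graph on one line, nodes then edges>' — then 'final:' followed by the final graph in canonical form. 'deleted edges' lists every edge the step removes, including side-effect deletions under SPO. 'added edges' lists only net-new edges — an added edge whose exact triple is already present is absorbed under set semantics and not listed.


step 1: rule r1; match: 0->8, 1->0, 2->5, 3->7; deleted nodes 8; deleted edges (8,0,has); (8,4,hask); (8,5,has); (8,7,has); added nodes 13, 14, 15, 16, 17, 18, 19; added edges (16,0,has); (16,13,has); (16,15,has); (17,5,has); (17,13,has); (17,14,has); (18,7,has); (18,14,has); (18,15,has); (19,13,has); (19,14,has); (19,15,has); result: nodes: 0:pt, 1:pt, 4:pt, 5:pt, 7:pt, 10:F, 12:F, 13:pt, 14:pt, 15:pt, 16:F, 17:F, 18:F, 19:F edges: (10,4,has); (10,5,has); (10,7,has); (12,1,has); (12,4,hask); (12,5,has); (12,7,has); (16,0,has); (16,13,has); (16,15,has); (17,5,has); (17,13,has); (17,14,has); (18,7,has); (18,14,has); (18,15,has); (19,13,has); (19,14,has); (19,15,has)
step 2: rule r1; match: 0->10, 1->4, 2->5, 3->7; deleted nodes 10; deleted edges (10,4,has); (10,5,has); (10,7,has); added nodes 20, 21, 22, 23, 24, 25, 26; added edges (23,4,has); (23,20,has); (23,22,has); (24,5,has); (24,20,has); (24,21,has); (25,7,has); (25,21,has); (25,22,has); (26,20,has); (26,21,has); (26,22,has); result: nodes: 0:pt, 1:pt, 4:pt, 5:pt, 7:pt, 12:F, 13:pt, 14:pt, 15:pt, 16:F, 17:F, 18:F, 19:F, 20:pt, 21:pt, 22:pt, 23:F, 24:F, 25:F, 26:F edges: (12,1,has); (12,4,hask); (12,5,has); (12,7,has); (16,0,has); (16,13,has); (16,15,has); (17,5,has); (17,13,has); (17,14,has); (18,7,has); (18,14,has); (18,15,has); (19,13,has); (19,14,has); (19,15,has); (23,4,has); (23,20,has); (23,22,has); (24,5,has); (24,20,has); (24,21,has); (25,7,has); (25,21,has); (25,22,has); (26,20,has); (26,21,has); (26,22,has)
final:
nodes: 0:pt, 1:pt, 4:pt, 5:pt, 7:pt, 12:F, 13:pt, 14:pt, 15:pt, 16:F, 17:F, 18:F, 19:F, 20:pt, 21:pt, 22:pt, 23:F, 24:F, 25:F, 26:F
edges: (12,1,has); (12,4,hask); (12,5,has); (12,7,has); (16,0,has); (16,13,has); (16,15,has); (17,5,has); (17,13,has); (17,14,has); (18,7,has); (18,14,has); (18,15,has); (19,13,has); (19,14,has); (19,15,has); (23,4,has); (23,20,has); (23,22,has); (24,5,has); (24,20,has); (24,21,has); (25,7,has); (25,21,has); (25,22,has); (26,20,has); (26,21,has); (26,22,has)


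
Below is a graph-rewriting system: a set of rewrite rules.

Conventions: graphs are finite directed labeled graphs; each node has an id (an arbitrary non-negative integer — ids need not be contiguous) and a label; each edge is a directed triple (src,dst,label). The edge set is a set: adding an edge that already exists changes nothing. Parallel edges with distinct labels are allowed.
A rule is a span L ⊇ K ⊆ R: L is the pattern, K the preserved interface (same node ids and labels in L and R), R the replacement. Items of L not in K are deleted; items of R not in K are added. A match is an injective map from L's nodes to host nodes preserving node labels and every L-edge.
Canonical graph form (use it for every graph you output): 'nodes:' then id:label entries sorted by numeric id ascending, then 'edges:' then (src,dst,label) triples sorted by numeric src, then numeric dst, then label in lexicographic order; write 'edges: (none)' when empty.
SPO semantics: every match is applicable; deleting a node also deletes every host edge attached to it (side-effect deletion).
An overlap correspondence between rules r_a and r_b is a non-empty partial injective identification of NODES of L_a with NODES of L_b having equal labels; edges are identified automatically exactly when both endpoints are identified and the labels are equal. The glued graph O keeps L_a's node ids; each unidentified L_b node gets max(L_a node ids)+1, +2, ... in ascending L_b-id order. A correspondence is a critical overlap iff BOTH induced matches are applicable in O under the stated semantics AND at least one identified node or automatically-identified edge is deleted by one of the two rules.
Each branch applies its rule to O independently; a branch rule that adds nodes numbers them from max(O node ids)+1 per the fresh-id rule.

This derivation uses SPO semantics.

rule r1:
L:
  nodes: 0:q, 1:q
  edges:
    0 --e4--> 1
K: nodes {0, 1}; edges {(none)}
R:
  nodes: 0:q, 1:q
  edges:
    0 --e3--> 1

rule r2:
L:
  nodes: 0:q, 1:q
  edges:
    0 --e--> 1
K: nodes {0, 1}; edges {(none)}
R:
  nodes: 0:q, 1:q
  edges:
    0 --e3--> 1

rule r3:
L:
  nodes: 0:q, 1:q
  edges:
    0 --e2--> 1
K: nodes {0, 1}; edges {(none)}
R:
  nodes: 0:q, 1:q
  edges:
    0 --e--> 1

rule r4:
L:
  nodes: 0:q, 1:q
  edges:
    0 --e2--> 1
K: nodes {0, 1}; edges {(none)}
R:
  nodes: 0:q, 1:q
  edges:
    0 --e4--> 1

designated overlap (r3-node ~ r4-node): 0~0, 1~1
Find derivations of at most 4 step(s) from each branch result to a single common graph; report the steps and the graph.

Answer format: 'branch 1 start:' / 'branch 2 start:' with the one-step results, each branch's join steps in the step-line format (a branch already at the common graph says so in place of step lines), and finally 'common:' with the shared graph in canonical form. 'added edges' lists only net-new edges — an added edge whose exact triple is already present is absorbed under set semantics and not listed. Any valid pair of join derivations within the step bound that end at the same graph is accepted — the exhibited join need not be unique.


branch 1 start:
nodes: 0:q, 1:q
edges: (0,1,e)
branch 2 start:
nodes: 0:q, 1:q
edges: (0,1,e4)
branch 1 step 1: rule r2; match: 0->0, 1->1; deleted nodes (none); deleted edges (0,1,e); added nodes (none); added edges (0,1,e3); result: nodes: 0:q, 1:q edges: (0,1,e3)
branch 2 step 1: rule r1; match: 0->0, 1->1; deleted nodes (none); deleted edges (0,1,e4); added nodes (none); added edges (0,1,e3); result: nodes: 0:q, 1:q edges: (0,1,e3)
common:
nodes: 0:q, 1:q
edges: (0,1,e3)


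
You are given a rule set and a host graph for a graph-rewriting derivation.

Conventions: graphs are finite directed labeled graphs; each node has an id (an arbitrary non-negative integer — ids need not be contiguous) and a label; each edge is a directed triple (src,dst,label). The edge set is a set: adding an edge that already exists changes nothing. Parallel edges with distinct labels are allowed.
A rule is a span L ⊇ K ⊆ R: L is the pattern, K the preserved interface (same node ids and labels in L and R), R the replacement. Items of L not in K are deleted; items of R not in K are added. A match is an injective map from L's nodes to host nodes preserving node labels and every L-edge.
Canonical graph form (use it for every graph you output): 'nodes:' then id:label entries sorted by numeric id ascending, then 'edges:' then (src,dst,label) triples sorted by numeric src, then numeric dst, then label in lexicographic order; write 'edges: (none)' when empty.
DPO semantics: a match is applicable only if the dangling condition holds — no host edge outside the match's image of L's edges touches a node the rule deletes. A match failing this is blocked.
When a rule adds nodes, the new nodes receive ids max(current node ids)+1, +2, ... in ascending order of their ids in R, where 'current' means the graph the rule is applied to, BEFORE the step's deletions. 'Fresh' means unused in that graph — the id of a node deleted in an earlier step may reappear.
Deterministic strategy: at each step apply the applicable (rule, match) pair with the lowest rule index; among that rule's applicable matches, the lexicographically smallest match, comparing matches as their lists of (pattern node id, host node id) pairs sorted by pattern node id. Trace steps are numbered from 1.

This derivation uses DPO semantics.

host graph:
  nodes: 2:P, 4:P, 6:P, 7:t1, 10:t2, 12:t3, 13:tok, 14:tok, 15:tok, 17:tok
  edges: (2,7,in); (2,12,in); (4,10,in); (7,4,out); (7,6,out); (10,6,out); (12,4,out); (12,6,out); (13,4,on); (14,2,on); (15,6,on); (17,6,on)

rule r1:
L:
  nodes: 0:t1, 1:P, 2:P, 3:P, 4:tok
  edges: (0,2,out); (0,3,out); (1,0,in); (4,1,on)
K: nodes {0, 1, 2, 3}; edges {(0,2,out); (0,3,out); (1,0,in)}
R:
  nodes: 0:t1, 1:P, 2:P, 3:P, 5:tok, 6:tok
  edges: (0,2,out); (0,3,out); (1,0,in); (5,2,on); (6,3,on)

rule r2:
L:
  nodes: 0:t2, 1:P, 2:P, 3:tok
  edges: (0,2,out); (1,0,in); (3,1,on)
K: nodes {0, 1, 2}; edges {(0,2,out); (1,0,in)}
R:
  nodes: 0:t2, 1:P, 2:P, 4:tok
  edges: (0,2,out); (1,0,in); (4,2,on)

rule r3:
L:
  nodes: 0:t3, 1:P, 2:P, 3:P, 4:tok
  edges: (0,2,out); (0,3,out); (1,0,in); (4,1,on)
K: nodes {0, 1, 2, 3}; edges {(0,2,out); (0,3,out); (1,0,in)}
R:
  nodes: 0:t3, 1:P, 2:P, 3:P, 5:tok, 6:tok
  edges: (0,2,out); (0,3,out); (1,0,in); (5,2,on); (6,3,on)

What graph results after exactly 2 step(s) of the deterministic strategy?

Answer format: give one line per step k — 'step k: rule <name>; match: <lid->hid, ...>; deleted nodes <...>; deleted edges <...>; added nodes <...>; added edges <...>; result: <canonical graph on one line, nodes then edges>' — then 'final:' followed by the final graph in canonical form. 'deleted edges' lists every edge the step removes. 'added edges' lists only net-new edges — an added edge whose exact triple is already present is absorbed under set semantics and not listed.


step 1: rule r1; match: 0->7, 1->2, 2->4, 3->6, 4->14; deleted nodes 14; deleted edges (14,2,on); added nodes 18, 19; added edges (18,4,on); (19,6,on); result: nodes: 2:P, 4:P, 6:P, 7:t1, 10:t2, 12:t3, 13:tok, 15:tok, 17:tok, 18:tok, 19:tok edges: (2,7,in); (2,12,in); (4,10,in); (7,4,out); (7,6,out); (10,6,out); (12,4,out); (12,6,out); (13,4,on); (15,6,on); (17,6,on); (18,4,on); (19,6,on)
step 2: rule r2; match: 0->10, 1->4, 2->6, 3->13; deleted nodes 13; deleted edges (13,4,on); added nodes 20; added edges (20,6,on); result: nodes: 2:P, 4:P, 6:P, 7:t1, 10:t2, 12:t3, 15:tok, 17:tok, 18:tok, 19:tok, 20:tok edges: (2,7,in); (2,12,in); (4,10,in); (7,4,out); (7,6,out); (10,6,out); (12,4,out); (12,6,out); (15,6,on); (17,6,on); (18,4,on); (19,6,on); (20,6,on)
final:
nodes: 2:P, 4:P, 6:P, 7:t1, 10:t2, 12:t3, 15:tok, 17:tok, 18:tok, 19:tok, 20:tok
edges: (2,7,in); (2,12,in); (4,10,in); (7,4,out); (7,6,out); (10,6,out); (12,4,out); (12,6,out); (15,6,on); (17,6,on); (18,4,on); (19,6,on); (20,6,on)


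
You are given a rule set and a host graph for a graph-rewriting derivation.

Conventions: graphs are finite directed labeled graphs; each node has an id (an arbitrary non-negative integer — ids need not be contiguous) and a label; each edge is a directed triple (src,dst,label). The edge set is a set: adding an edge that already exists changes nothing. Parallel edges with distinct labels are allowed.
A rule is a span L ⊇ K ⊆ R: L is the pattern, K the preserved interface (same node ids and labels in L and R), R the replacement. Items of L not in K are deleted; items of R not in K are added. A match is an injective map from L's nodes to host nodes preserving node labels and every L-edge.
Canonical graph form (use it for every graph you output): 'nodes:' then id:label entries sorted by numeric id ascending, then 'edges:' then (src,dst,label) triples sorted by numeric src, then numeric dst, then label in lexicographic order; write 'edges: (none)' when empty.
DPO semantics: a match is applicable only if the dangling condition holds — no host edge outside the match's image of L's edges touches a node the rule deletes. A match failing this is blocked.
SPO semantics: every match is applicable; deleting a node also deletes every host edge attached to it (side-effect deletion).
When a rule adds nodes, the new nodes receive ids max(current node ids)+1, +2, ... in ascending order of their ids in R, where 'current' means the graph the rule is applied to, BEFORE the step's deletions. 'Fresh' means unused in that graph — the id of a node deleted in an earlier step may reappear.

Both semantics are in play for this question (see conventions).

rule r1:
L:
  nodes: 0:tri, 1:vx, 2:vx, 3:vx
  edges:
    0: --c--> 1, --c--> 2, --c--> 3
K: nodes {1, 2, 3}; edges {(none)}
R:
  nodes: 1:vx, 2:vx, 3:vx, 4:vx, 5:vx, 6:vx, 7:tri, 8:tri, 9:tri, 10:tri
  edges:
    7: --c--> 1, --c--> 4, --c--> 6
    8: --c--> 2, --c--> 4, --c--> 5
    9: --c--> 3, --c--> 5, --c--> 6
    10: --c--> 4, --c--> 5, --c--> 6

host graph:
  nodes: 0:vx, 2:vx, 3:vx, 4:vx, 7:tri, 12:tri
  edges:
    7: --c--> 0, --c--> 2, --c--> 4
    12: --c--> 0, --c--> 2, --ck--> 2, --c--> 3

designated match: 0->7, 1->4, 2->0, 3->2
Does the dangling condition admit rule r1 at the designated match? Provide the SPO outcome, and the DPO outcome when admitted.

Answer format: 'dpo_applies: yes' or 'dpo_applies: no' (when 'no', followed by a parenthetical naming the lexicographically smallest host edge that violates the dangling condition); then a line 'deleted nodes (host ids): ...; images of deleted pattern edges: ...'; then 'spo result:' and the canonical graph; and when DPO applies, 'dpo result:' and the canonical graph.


dpo_applies: yes
deleted nodes (host ids): 7; images of deleted pattern edges: (7,0,c); (7,2,c); (7,4,c)
spo result:
nodes: 0:vx, 2:vx, 3:vx, 4:vx, 12:tri, 13:vx, 14:vx, 15:vx, 16:tri, 17:tri, 18:tri, 19:tri
edges: (12,0,c); (12,2,c); (12,2,ck); (12,3,c); (16,4,c); (16,13,c); (16,15,c); (17,0,c); (17,13,c); (17,14,c); (18,2,c); (18,14,c); (18,15,c); (19,13,c); (19,14,c); (19,15,c)
dpo result:
nodes: 0:vx, 2:vx, 3:vx, 4:vx, 12:tri, 13:vx, 14:vx, 15:vx, 16:tri, 17:tri, 18:tri, 19:tri
edges: (12,0,c); (12,2,c); (12,2,ck); (12,3,c); (16,4,c); (16,13,c); (16,15,c); (17,0,c); (17,13,c); (17,14,c); (18,2,c); (18,14,c); (18,15,c); (19,13,c); (19,14,c); (19,15,c)


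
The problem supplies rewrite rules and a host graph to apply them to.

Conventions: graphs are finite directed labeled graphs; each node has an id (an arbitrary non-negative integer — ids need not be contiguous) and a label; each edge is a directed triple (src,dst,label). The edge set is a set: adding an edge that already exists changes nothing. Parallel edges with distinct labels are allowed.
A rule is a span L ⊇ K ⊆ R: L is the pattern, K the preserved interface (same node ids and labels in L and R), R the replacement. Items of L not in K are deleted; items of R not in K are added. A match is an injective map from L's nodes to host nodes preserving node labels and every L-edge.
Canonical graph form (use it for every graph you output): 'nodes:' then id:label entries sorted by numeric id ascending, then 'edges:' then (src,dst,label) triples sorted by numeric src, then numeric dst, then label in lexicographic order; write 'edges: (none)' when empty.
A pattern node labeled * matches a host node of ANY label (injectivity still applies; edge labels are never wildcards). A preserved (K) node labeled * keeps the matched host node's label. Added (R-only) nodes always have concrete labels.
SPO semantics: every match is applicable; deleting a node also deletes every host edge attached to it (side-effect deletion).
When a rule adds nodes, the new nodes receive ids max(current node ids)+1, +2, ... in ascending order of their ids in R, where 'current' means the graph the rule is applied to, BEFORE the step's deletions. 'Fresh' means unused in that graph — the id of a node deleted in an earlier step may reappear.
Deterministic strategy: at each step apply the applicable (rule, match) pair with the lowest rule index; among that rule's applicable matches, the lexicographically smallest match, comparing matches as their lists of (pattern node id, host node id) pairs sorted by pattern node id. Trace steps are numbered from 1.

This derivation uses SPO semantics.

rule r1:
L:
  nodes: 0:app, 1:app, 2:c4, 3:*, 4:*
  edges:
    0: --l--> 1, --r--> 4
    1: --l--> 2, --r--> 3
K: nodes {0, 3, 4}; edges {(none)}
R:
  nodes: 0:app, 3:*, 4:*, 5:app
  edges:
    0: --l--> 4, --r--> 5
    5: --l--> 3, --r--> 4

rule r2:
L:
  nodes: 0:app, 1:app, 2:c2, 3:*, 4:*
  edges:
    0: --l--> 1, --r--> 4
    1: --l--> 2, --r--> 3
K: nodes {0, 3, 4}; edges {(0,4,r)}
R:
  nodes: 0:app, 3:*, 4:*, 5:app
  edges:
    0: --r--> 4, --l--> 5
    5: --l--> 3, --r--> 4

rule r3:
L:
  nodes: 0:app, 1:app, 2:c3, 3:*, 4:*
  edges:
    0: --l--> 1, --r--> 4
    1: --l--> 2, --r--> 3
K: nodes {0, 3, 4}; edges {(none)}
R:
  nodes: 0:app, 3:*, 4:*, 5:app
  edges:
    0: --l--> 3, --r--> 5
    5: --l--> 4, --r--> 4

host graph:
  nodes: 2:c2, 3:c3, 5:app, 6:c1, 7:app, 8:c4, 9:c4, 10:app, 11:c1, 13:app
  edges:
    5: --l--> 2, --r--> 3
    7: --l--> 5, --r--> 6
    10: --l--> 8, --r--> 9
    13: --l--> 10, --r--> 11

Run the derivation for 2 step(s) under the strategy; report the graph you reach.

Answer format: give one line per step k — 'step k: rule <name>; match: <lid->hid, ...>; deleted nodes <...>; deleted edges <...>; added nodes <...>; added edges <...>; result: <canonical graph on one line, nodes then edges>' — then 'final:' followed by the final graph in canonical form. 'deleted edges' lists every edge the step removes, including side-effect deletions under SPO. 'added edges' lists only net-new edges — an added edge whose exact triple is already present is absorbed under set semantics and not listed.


step 1: rule r1; match: 0->13, 1->10, 2->8, 3->9, 4->11; deleted nodes 8, 10; deleted edges (10,8,l); (10,9,r); (13,10,l); (13,11,r); added nodes 14; added edges (13,11,l); (13,14,r); (14,9,l); (14,11,r); result: nodes: 2:c2, 3:c3, 5:app, 6:c1, 7:app, 9:c4, 11:c1, 13:app, 14:app edges: (5,2,l); (5,3,r); (7,5,l); (7,6,r); (13,11,l); (13,14,r); (14,9,l); (14,11,r)
step 2: rule r2; match: 0->7, 1->5, 2->2, 3->3, 4->6; deleted nodes 2, 5; deleted edges (5,2,l); (5,3,r); (7,5,l); added nodes 15; added edges (7,15,l); (15,3,l); (15,6,r); result: nodes: 3:c3, 6:c1, 7:app, 9:c4, 11:c1, 13:app, 14:app, 15:app edges: (7,6,r); (7,15,l); (13,11,l); (13,14,r); (14,9,l); (14,11,r); (15,3,l); (15,6,r)
final:
nodes: 3:c3, 6:c1, 7:app, 9:c4, 11:c1, 13:app, 14:app, 15:app
edges: (7,6,r); (7,15,l); (13,11,l); (13,14,r); (14,9,l); (14,11,r); (15,3,l); (15,6,r)


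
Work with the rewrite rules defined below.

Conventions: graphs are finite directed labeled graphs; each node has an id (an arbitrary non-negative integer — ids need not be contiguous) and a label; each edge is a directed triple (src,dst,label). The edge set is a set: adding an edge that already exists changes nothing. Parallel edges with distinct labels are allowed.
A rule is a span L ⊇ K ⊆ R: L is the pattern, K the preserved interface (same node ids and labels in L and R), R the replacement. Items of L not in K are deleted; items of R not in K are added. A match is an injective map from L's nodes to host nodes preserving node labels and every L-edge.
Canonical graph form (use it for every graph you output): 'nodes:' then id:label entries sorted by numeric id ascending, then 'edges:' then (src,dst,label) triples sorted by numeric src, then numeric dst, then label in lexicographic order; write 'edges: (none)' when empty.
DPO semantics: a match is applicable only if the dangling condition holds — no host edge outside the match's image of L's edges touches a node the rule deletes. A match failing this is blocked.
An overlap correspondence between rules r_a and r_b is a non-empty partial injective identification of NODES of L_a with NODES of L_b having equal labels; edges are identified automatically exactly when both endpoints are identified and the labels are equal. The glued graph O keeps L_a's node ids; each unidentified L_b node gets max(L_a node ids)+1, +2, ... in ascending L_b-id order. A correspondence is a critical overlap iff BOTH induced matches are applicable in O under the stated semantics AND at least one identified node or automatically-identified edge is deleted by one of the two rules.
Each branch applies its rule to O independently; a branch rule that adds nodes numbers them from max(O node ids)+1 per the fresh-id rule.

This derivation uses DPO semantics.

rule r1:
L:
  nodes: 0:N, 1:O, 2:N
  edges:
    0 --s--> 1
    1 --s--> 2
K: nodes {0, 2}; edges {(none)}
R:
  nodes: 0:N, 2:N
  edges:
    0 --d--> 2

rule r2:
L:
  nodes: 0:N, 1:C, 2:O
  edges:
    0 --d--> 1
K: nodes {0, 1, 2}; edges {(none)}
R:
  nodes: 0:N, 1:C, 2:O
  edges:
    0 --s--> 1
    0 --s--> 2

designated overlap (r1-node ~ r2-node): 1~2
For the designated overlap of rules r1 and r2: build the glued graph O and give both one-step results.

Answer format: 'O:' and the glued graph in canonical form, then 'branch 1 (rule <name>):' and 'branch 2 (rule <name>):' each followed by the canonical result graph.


O:
nodes: 0:N, 1:O, 2:N, 3:N, 4:C
edges: (0,1,s); (1,2,s); (3,4,d)
branch 1 (rule r1):
nodes: 0:N, 2:N, 3:N, 4:C
edges: (0,2,d); (3,4,d)
branch 2 (rule r2):
nodes: 0:N, 1:O, 2:N, 3:N, 4:C
edges: (0,1,s); (1,2,s); (3,1,s); (3,4,s)
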